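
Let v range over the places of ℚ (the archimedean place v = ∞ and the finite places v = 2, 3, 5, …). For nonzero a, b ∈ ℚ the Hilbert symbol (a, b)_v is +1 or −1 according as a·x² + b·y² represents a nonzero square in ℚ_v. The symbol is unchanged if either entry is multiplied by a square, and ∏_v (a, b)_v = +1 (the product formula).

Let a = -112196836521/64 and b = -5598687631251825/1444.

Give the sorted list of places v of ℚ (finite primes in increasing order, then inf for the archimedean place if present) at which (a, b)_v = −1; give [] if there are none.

Mod squares: a ≡ -34532729, b ≡ -713. Check v ∈ {∞, 2, 3, 5, 7, 11, 17, 19, 23, 31, 37}.
v=19: a=19^2·(≡15), b=19^-2·(≡7) mod 19; (15|19)=-1, (7|19)=+1; (−1)^{2·-2·9}·(-1)^-2·(+1)^2 = +1.
v=7: a=7^1·(≡3), b=7^0·(≡1) mod 7; (3|7)=-1, (1|7)=+1; (−1)^{1·0·3}·(-1)^0·(+1)^1 = +1.
v=37: a=37^1·(≡13), b=37^2·(≡25) mod 37; (13|37)=-1, (25|37)=+1; (−1)^{1·2·18}·(-1)^2·(+1)^1 = +1.
v=5: a=5^0·(≡1), b=5^2·(≡3) mod 5; (1|5)=+1, (3|5)=-1; (−1)^{0·2·2}·(+1)^2·(-1)^0 = +1.
v=11: a=11^1·(≡10), b=11^2·(≡7) mod 11; (10|11)=-1, (7|11)=-1; (−1)^{1·2·5}·(-1)^2·(-1)^1 = -1.
v=2: v_2(a)=-6, v_2(b)=-2; units ≡ 7, 7 (mod 8); ε·ε+αω+βω = 1·1+-6·0+-2·0 ≡ 1  ⇒  (a,b)_2 = -1.
v=23: a=23^1·(≡21), b=23^1·(≡22) mod 23; (21|23)=-1, (22|23)=-1; (−1)^{1·1·11}·(-1)^1·(-1)^1 = -1.
v=3: a=3^2·(≡1), b=3^8·(≡1) mod 3; (1|3)=+1, (1|3)=+1; (−1)^{2·8·1}·(+1)^8·(+1)^2 = +1.
v=17: a=17^1·(≡12), b=17^2·(≡8) mod 17; (12|17)=-1, (8|17)=+1; (−1)^{1·2·8}·(-1)^2·(+1)^1 = +1.
v=∞: -34532729 < 0 and -713 < 0  ⇒  (a,b)_∞ = -1.
v=31: a=31^1·(≡15), b=31^1·(≡2) mod 31; (15|31)=-1, (2|31)=+1; (−1)^{1·1·15}·(-1)^1·(+1)^1 = +1.
|Ram(-34532729, -713)| = 4, even; anisotropic at {2, 11, 23, ∞}.

[2, 11, 23, inf]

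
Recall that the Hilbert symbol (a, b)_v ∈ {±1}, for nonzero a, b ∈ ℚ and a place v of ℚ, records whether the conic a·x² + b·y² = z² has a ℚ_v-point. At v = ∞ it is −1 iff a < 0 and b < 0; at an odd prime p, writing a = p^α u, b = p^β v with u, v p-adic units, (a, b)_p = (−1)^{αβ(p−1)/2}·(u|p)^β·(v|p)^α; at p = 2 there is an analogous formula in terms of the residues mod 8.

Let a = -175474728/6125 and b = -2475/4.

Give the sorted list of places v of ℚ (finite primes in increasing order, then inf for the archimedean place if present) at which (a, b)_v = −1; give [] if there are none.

[2, 11, 19, inf]

Mod squares: a ≡ -144210, b ≡ -11. Check v ∈ {∞, 2, 3, 5, 7, 11, 13, 19, 23}.
v=5: a=5^-3·(≡3), b=5^2·(≡4) mod 5; (3|5)=-1, (4|5)=+1; (−1)^{-3·2·2}·(-1)^2·(+1)^-3 = +1.
v=3: a=3^3·(≡2), b=3^2·(≡1) mod 3; (2|3)=-1, (1|3)=+1; (−1)^{3·2·1}·(-1)^2·(+1)^3 = +1.
v=∞: -144210 < 0 and -11 < 0  ⇒  (a,b)_∞ = -1.
v=13: a=13^2·(≡12), b=13^0·(≡2) mod 13; (12|13)=+1, (2|13)=-1; (−1)^{2·0·6}·(+1)^0·(-1)^2 = +1.
v=2: v_2(a)=3, v_2(b)=-2; units ≡ 7, 5 (mod 8); ε·ε+αω+βω = 1·0+3·1+-2·0 ≡ 1  ⇒  (a,b)_2 = -1.
v=7: a=7^-2·(≡2), b=7^0·(≡6) mod 7; (2|7)=+1, (6|7)=-1; (−1)^{-2·0·3}·(+1)^0·(-1)^-2 = +1.
v=23: a=23^1·(≡9), b=23^0·(≡8) mod 23; (9|23)=+1, (8|23)=+1; (−1)^{1·0·11}·(+1)^0·(+1)^1 = +1.
v=19: a=19^1·(≡12), b=19^0·(≡13) mod 19; (12|19)=-1, (13|19)=-1; (−1)^{1·0·9}·(-1)^0·(-1)^1 = -1.
v=11: a=11^1·(≡2), b=11^1·(≡7) mod 11; (2|11)=-1, (7|11)=-1; (−1)^{1·1·5}·(-1)^1·(-1)^1 = -1.
|Ram(-144210, -11)| = 4, even; anisotropic at {2, 11, 19, ∞}.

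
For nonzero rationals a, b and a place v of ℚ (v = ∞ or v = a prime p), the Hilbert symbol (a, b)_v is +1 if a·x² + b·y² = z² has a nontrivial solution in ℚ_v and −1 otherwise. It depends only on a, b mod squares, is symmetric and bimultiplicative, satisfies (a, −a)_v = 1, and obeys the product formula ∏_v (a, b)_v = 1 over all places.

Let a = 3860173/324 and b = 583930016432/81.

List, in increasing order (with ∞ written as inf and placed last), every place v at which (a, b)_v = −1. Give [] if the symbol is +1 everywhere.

[17, 23, 29, 43]

Mod squares: a ≡ 37, b ≡ 126282443. Check v ∈ {∞, 2, 3, 7, 17, 19, 23, 29, 37, 43}.
v=23: a=23^0·(≡7), b=23^1·(≡8) mod 23; (7|23)=-1, (8|23)=+1; (−1)^{0·1·11}·(-1)^1·(+1)^0 = -1.
v=∞: 37 > 0 and 126282443 > 0  ⇒  (a,b)_∞ = +1.
v=2: v_2(a)=-2, v_2(b)=4; units ≡ 5, 3 (mod 8); ε·ε+αω+βω = 0·1+-2·1+4·1 ≡ 0  ⇒  (a,b)_2 = +1.
v=19: a=19^2·(≡15), b=19^0·(≡6) mod 19; (15|19)=-1, (6|19)=+1; (−1)^{2·0·9}·(-1)^0·(+1)^2 = +1.
v=37: a=37^1·(≡30), b=37^1·(≡9) mod 37; (30|37)=+1, (9|37)=+1; (−1)^{1·1·18}·(+1)^1·(+1)^1 = +1.
v=29: a=29^0·(≡14), b=29^1·(≡18) mod 29; (14|29)=-1, (18|29)=-1; (−1)^{0·1·14}·(-1)^1·(-1)^0 = -1.
v=17: a=17^2·(≡12), b=17^3·(≡2) mod 17; (12|17)=-1, (2|17)=+1; (−1)^{2·3·8}·(-1)^3·(+1)^2 = -1.
v=43: a=43^0·(≡42), b=43^1·(≡34) mod 43; (42|43)=-1, (34|43)=-1; (−1)^{0·1·21}·(-1)^1·(-1)^0 = -1.
v=3: a=3^-4·(≡1), b=3^-4·(≡2) mod 3; (1|3)=+1, (2|3)=-1; (−1)^{-4·-4·1}·(+1)^-4·(-1)^-4 = +1.
v=7: a=7^0·(≡1), b=7^1·(≡5) mod 7; (1|7)=+1, (5|7)=-1; (−1)^{0·1·3}·(+1)^1·(-1)^0 = +1.
(37, 126282443 / ℚ) ramifies at {17, 23, 29, 43}: a division algebra.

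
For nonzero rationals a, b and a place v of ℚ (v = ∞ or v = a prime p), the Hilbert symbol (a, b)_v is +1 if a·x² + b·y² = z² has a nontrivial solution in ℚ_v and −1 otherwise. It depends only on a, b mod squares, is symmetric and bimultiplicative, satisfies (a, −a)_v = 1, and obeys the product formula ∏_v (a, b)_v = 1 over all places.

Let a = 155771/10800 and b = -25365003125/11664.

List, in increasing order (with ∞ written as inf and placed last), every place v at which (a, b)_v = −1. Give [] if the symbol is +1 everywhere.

Mod squares: a ≡ 33, b ≡ -5. Check v ∈ {∞, 2, 3, 5, 7, 11, 17, 37}.
v=11: a=11^1·(≡9), b=11^2·(≡2) mod 11; (9|11)=+1, (2|11)=-1; (−1)^{1·2·5}·(+1)^2·(-1)^1 = -1.
v=37: a=37^0·(≡9), b=37^2·(≡20) mod 37; (9|37)=+1, (20|37)=-1; (−1)^{0·2·18}·(+1)^2·(-1)^0 = +1.
v=7: a=7^2·(≡6), b=7^2·(≡2) mod 7; (6|7)=-1, (2|7)=+1; (−1)^{2·2·3}·(-1)^2·(+1)^2 = +1.
v=2: v_2(a)=-4, v_2(b)=-4; units ≡ 1, 3 (mod 8); ε·ε+αω+βω = 0·1+-4·1+-4·0 ≡ 0  ⇒  (a,b)_2 = +1.
v=5: a=5^-2·(≡3), b=5^5·(≡1) mod 5; (3|5)=-1, (1|5)=+1; (−1)^{-2·5·2}·(-1)^5·(+1)^-2 = -1.
v=3: a=3^-3·(≡2), b=3^-6·(≡1) mod 3; (2|3)=-1, (1|3)=+1; (−1)^{-3·-6·1}·(-1)^-6·(+1)^-3 = +1.
v=17: a=17^2·(≡16), b=17^0·(≡14) mod 17; (16|17)=+1, (14|17)=-1; (−1)^{2·0·8}·(+1)^0·(-1)^2 = +1.
v=∞: 33 > 0 and -5 < 0  ⇒  (a,b)_∞ = +1.
Ram(33, -5) = {5, 11}; no ℚ_5-point on the conic.

[5, 11]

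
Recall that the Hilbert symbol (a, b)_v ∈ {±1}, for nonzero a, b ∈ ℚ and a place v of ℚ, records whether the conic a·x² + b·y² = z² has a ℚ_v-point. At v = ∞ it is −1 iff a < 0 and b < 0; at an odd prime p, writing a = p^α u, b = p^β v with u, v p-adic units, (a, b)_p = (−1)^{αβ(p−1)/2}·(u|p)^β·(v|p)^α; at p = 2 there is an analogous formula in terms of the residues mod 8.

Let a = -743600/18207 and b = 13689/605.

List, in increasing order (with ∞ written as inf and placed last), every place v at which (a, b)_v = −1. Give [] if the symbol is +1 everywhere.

[5, 7]

Mod squares: a ≡ -77, b ≡ 5. Check v ∈ {∞, 2, 3, 5, 7, 11, 13, 17}.
v=13: a=13^2·(≡1), b=13^2·(≡6) mod 13; (1|13)=+1, (6|13)=-1; (−1)^{2·2·6}·(+1)^2·(-1)^2 = +1.
v=3: a=3^-2·(≡1), b=3^4·(≡2) mod 3; (1|3)=+1, (2|3)=-1; (−1)^{-2·4·1}·(+1)^4·(-1)^-2 = +1.
v=7: a=7^-1·(≡6), b=7^0·(≡6) mod 7; (6|7)=-1, (6|7)=-1; (−1)^{-1·0·3}·(-1)^0·(-1)^-1 = -1.
v=5: a=5^2·(≡3), b=5^-1·(≡4) mod 5; (3|5)=-1, (4|5)=+1; (−1)^{2·-1·2}·(-1)^-1·(+1)^2 = -1.
v=11: a=11^1·(≡3), b=11^-2·(≡1) mod 11; (3|11)=+1, (1|11)=+1; (−1)^{1·-2·5}·(+1)^-2·(+1)^1 = +1.
v=2: v_2(a)=4, v_2(b)=0; units ≡ 3, 5 (mod 8); ε·ε+αω+βω = 1·0+4·1+0·1 ≡ 0  ⇒  (a,b)_2 = +1.
v=17: a=17^-2·(≡4), b=17^0·(≡14) mod 17; (4|17)=+1, (14|17)=-1; (−1)^{-2·0·8}·(+1)^0·(-1)^-2 = +1.
v=∞: -77 < 0 and 5 > 0  ⇒  (a,b)_∞ = +1.
|Ram(-77, 5)| = 2, even; anisotropic at {5, 7}.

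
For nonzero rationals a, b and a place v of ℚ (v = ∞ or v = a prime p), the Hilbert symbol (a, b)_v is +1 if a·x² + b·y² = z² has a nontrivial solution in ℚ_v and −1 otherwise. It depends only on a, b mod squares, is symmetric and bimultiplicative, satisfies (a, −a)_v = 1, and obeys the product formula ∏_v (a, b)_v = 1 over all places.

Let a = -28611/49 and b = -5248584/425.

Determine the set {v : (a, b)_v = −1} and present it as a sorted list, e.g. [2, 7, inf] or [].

(a, b) ≡ (-11, -1122) mod (ℚ^×)²; places V = {2, 3, 5, 7, 11, 17, 47, ∞}.
(a,b)_47: α=0, u≡6; β=2, v≡34 (mod 47); (6|47)=+1, (34|47)=+1; sign (−1)^0·+1^2·+1^0 = +1.
(a,b)_5: α=0, u≡1; β=-2, v≡3 (mod 5); (1|5)=+1, (3|5)=-1; sign (−1)^0·+1^-2·-1^0 = +1.
(a,b)_7: α=-2, u≡5; β=0, v≡6 (mod 7); (5|7)=-1, (6|7)=-1; sign (−1)^0·-1^0·-1^-2 = +1.
(a,b)_11: α=1, u≡10; β=1, v≡2 (mod 11); (10|11)=-1, (2|11)=-1; sign (−1)^1·-1^1·-1^1 = -1.
(a,b)_∞: sgn(-11)=−, sgn(-1122)=−, so -1.
(a,b)_3: α=2, u≡1; β=3, v≡1 (mod 3); (1|3)=+1, (1|3)=+1; sign (−1)^0·+1^3·+1^2 = +1.
(a,b)_17: α=2, u≡7; β=-1, v≡8 (mod 17); (7|17)=-1, (8|17)=+1; sign (−1)^0·-1^-1·+1^2 = -1.
(a,b)_2: α=0, β=3; u≡5, v≡7 (mod 8); ε(u)ε(v)=0·1, αω(v)=0·0, βω(u)=3·1; sum ≡ 1  ⇒  -1.
Ram(-11, -1122) = {2, 11, 17, ∞}; no ℚ_2-point on the conic.

[2, 11, 17, inf]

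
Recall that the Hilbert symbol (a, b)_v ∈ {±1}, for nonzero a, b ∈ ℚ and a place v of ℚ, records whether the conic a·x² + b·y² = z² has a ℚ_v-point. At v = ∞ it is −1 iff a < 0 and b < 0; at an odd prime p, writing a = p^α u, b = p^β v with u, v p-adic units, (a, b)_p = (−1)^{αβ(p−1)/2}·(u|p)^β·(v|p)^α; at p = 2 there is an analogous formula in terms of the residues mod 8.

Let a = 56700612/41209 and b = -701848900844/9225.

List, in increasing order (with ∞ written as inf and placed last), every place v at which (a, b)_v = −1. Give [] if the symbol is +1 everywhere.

Mod squares: a ≡ 713, b ≡ -17729179. Check v ∈ {∞, 2, 3, 5, 7, 13, 23, 29, 31, 37, 41, 47}.
v=13: a=13^0·(≡6), b=13^3·(≡5) mod 13; (6|13)=-1, (5|13)=-1; (−1)^{0·3·6}·(-1)^3·(-1)^0 = -1.
v=2: v_2(a)=2, v_2(b)=2; units ≡ 1, 5 (mod 8); ε·ε+αω+βω = 0·0+2·1+2·0 ≡ 0  ⇒  (a,b)_2 = +1.
v=5: a=5^0·(≡3), b=5^-2·(≡4) mod 5; (3|5)=-1, (4|5)=+1; (−1)^{0·-2·2}·(-1)^-2·(+1)^0 = +1.
v=37: a=37^0·(≡33), b=37^1·(≡8) mod 37; (33|37)=+1, (8|37)=-1; (−1)^{0·1·18}·(+1)^1·(-1)^0 = +1.
v=47: a=47^2·(≡37), b=47^0·(≡43) mod 47; (37|47)=+1, (43|47)=-1; (−1)^{2·0·23}·(+1)^0·(-1)^2 = +1.
v=7: a=7^-2·(≡3), b=7^4·(≡4) mod 7; (3|7)=-1, (4|7)=+1; (−1)^{-2·4·3}·(-1)^4·(+1)^-2 = +1.
v=3: a=3^2·(≡2), b=3^-2·(≡2) mod 3; (2|3)=-1, (2|3)=-1; (−1)^{2·-2·1}·(-1)^-2·(-1)^2 = +1.
v=29: a=29^-2·(≡8), b=29^1·(≡3) mod 29; (8|29)=-1, (3|29)=-1; (−1)^{-2·1·14}·(-1)^1·(-1)^-2 = -1.
v=31: a=31^1·(≡30), b=31^1·(≡16) mod 31; (30|31)=-1, (16|31)=+1; (−1)^{1·1·15}·(-1)^1·(+1)^1 = +1.
v=23: a=23^1·(≡18), b=23^0·(≡1) mod 23; (18|23)=+1, (1|23)=+1; (−1)^{1·0·11}·(+1)^0·(+1)^1 = +1.
v=41: a=41^0·(≡18), b=41^-1·(≡20) mod 41; (18|41)=+1, (20|41)=+1; (−1)^{0·-1·20}·(+1)^-1·(+1)^0 = +1.
v=∞: 713 > 0 and -17729179 < 0  ⇒  (a,b)_∞ = +1.
Ram(713, -17729179) = {13, 29}; no ℚ_13-point on the conic.

[13, 29]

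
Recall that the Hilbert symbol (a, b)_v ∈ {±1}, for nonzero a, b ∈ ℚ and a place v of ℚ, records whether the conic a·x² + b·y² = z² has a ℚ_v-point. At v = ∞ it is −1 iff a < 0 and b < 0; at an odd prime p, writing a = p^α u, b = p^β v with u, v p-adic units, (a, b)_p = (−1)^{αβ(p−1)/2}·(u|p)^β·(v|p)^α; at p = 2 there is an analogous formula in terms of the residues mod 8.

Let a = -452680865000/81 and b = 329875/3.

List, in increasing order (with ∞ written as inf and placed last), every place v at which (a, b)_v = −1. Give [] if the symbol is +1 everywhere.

Mod squares: a ≡ -26, b ≡ 39585. Check v ∈ {∞, 2, 3, 5, 7, 13, 29}.
v=5: a=5^4·(≡1), b=5^3·(≡3) mod 5; (1|5)=+1, (3|5)=-1; (−1)^{4·3·2}·(+1)^3·(-1)^4 = +1.
v=3: a=3^-4·(≡1), b=3^-1·(≡1) mod 3; (1|3)=+1, (1|3)=+1; (−1)^{-4·-1·1}·(+1)^-1·(+1)^-4 = +1.
v=7: a=7^2·(≡4), b=7^1·(≡5) mod 7; (4|7)=+1, (5|7)=-1; (−1)^{2·1·3}·(+1)^1·(-1)^2 = +1.
v=29: a=29^2·(≡10), b=29^1·(≡12) mod 29; (10|29)=-1, (12|29)=-1; (−1)^{2·1·14}·(-1)^1·(-1)^2 = -1.
v=13: a=13^3·(≡7), b=13^1·(≡4) mod 13; (7|13)=-1, (4|13)=+1; (−1)^{3·1·6}·(-1)^1·(+1)^3 = -1.
v=2: v_2(a)=3, v_2(b)=0; units ≡ 3, 1 (mod 8); ε·ε+αω+βω = 1·0+3·0+0·1 ≡ 0  ⇒  (a,b)_2 = +1.
v=∞: -26 < 0 and 39585 > 0  ⇒  (a,b)_∞ = +1.
|Ram(-26, 39585)| = 2, even; anisotropic at {13, 29}.

[13, 29]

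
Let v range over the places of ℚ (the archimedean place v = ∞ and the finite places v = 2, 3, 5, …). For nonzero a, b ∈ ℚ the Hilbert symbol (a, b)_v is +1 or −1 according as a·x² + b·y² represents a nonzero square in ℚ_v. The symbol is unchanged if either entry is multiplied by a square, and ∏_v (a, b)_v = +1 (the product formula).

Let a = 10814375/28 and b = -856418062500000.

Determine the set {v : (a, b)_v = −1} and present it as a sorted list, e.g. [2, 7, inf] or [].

[7, 11]

(a, b) ≡ (1001, -10010) mod (ℚ^×)²; places V = {2, 3, 5, 7, 11, 13, ∞}.
(a,b)_2: α=-2, β=5; u≡1, v≡3 (mod 8); ε(u)ε(v)=0·1, αω(v)=-2·1, βω(u)=5·0; sum ≡ 0  ⇒  +1.
(a,b)_7: α=-1, u≡3; β=1, v≡6 (mod 7); (3|7)=-1, (6|7)=-1; sign (−1)^1·-1^1·-1^-1 = -1.
(a,b)_∞: sgn(1001)=+, sgn(-10010)=−, so +1.
(a,b)_13: α=1, u≡9; β=3, v≡12 (mod 13); (9|13)=+1, (12|13)=+1; sign (−1)^0·+1^3·+1^1 = +1.
(a,b)_3: α=0, u≡2; β=4, v≡1 (mod 3); (2|3)=-1, (1|3)=+1; sign (−1)^0·-1^4·+1^0 = +1.
(a,b)_5: α=4, u≡1; β=9, v≡2 (mod 5); (1|5)=+1, (2|5)=-1; sign (−1)^0·+1^9·-1^4 = +1.
(a,b)_11: α=3, u≡3; β=1, v≡3 (mod 11); (3|11)=+1, (3|11)=+1; sign (−1)^1·+1^1·+1^3 = -1.
(1001, -10010 / ℚ) ramifies at {7, 11}: a division algebra.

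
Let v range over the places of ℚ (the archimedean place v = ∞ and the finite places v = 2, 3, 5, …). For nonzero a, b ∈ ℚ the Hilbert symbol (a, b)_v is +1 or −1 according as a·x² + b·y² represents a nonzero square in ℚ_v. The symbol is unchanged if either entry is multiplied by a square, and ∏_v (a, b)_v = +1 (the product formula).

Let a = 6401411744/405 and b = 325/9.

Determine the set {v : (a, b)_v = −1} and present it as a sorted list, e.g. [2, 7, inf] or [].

(a, b) ≡ (4930, 13) mod (ℚ^×)²; places V = {2, 3, 5, 7, 13, 17, 29, ∞}.
(a,b)_2: α=5, β=0; u≡1, v≡5 (mod 8); ε(u)ε(v)=0·0, αω(v)=5·1, βω(u)=0·0; sum ≡ 1  ⇒  -1.
(a,b)_17: α=1, u≡2; β=0, v≡4 (mod 17); (2|17)=+1, (4|17)=+1; sign (−1)^0·+1^0·+1^1 = +1.
(a,b)_3: α=-4, u≡1; β=-2, v≡1 (mod 3); (1|3)=+1, (1|3)=+1; sign (−1)^0·+1^-2·+1^-4 = +1.
(a,b)_∞: sgn(4930)=+, sgn(13)=+, so +1.
(a,b)_13: α=2, u≡12; β=1, v≡10 (mod 13); (12|13)=+1, (10|13)=+1; sign (−1)^0·+1^1·+1^2 = +1.
(a,b)_29: α=1, u≡7; β=0, v≡20 (mod 29); (7|29)=+1, (20|29)=+1; sign (−1)^0·+1^0·+1^1 = +1.
(a,b)_7: α=4, u≡2; β=0, v≡5 (mod 7); (2|7)=+1, (5|7)=-1; sign (−1)^0·+1^0·-1^4 = +1.
(a,b)_5: α=-1, u≡4; β=2, v≡2 (mod 5); (4|5)=+1, (2|5)=-1; sign (−1)^0·+1^2·-1^-1 = -1.
|Ram(4930, 13)| = 2, even; anisotropic at {2, 5}.

[2, 5]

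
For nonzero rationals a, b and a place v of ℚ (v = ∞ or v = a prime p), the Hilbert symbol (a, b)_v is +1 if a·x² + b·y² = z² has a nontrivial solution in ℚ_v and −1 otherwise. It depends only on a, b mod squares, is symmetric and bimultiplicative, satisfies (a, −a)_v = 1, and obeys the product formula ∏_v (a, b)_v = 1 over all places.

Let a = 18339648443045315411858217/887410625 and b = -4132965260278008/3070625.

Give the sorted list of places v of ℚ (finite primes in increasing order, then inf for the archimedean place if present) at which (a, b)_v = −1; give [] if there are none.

Mod squares: a ≡ 561, b ≡ -5574606. Check v ∈ {∞, 2, 3, 5, 7, 11, 17, 31, 41, 43}.
v=∞: 561 > 0 and -5574606 < 0  ⇒  (a,b)_∞ = +1.
v=2: v_2(a)=0, v_2(b)=3; units ≡ 1, 1 (mod 8); ε·ε+αω+βω = 0·0+0·0+3·0 ≡ 0  ⇒  (a,b)_2 = +1.
v=5: a=5^-4·(≡1), b=5^-4·(≡4) mod 5; (1|5)=+1, (4|5)=+1; (−1)^{-4·-4·2}·(+1)^-4·(+1)^-4 = +1.
v=43: a=43^2·(≡22), b=43^1·(≡18) mod 43; (22|43)=-1, (18|43)=-1; (−1)^{2·1·21}·(-1)^1·(-1)^2 = -1.
v=41: a=41^2·(≡29), b=41^1·(≡25) mod 41; (29|41)=-1, (25|41)=+1; (−1)^{2·1·20}·(-1)^1·(+1)^2 = -1.
v=7: a=7^2·(≡1), b=7^2·(≡5) mod 7; (1|7)=+1, (5|7)=-1; (−1)^{2·2·3}·(+1)^2·(-1)^2 = +1.
v=11: a=11^3·(≡10), b=11^2·(≡7) mod 11; (10|11)=-1, (7|11)=-1; (−1)^{3·2·5}·(-1)^2·(-1)^3 = -1.
v=17: a=17^-5·(≡8), b=17^-3·(≡5) mod 17; (8|17)=+1, (5|17)=-1; (−1)^{-5·-3·8}·(+1)^-3·(-1)^-5 = -1.
v=3: a=3^23·(≡1), b=3^13·(≡1) mod 3; (1|3)=+1, (1|3)=+1; (−1)^{23·13·1}·(+1)^13·(+1)^23 = -1.
v=31: a=31^2·(≡29), b=31^1·(≡10) mod 31; (29|31)=-1, (10|31)=+1; (−1)^{2·1·15}·(-1)^1·(+1)^2 = -1.
|Ram(561, -5574606)| = 6, even; anisotropic at {3, 11, 17, 31, 41, 43}.

[3, 11, 17, 31, 41, 43]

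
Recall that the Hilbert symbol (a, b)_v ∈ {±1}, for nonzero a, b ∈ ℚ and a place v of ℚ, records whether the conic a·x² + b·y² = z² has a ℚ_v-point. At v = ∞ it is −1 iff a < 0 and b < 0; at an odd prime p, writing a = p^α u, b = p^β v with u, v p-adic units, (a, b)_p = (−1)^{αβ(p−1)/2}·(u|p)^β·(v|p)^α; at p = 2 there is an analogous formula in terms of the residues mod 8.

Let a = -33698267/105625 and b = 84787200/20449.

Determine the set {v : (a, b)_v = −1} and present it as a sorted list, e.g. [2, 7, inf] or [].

Mod squares: a ≡ -323, b ≡ 23. Check v ∈ {∞, 2, 3, 5, 11, 13, 17, 19, 23}.
v=23: a=23^0·(≡5), b=23^1·(≡3) mod 23; (5|23)=-1, (3|23)=+1; (−1)^{0·1·11}·(-1)^1·(+1)^0 = -1.
v=3: a=3^0·(≡1), b=3^2·(≡2) mod 3; (1|3)=+1, (2|3)=-1; (−1)^{0·2·1}·(+1)^2·(-1)^0 = +1.
v=19: a=19^3·(≡2), b=19^0·(≡16) mod 19; (2|19)=-1, (16|19)=+1; (−1)^{3·0·9}·(-1)^0·(+1)^3 = +1.
v=17: a=17^3·(≡15), b=17^0·(≡14) mod 17; (15|17)=+1, (14|17)=-1; (−1)^{3·0·8}·(+1)^0·(-1)^3 = -1.
v=13: a=13^-2·(≡8), b=13^-2·(≡1) mod 13; (8|13)=-1, (1|13)=+1; (−1)^{-2·-2·6}·(-1)^-2·(+1)^-2 = +1.
v=5: a=5^-4·(≡2), b=5^2·(≡2) mod 5; (2|5)=-1, (2|5)=-1; (−1)^{-4·2·2}·(-1)^2·(-1)^-4 = +1.
v=∞: -323 < 0 and 23 > 0  ⇒  (a,b)_∞ = +1.
v=11: a=11^0·(≡8), b=11^-2·(≡9) mod 11; (8|11)=-1, (9|11)=+1; (−1)^{0·-2·5}·(-1)^-2·(+1)^0 = +1.
v=2: v_2(a)=0, v_2(b)=14; units ≡ 5, 7 (mod 8); ε·ε+αω+βω = 0·1+0·0+14·1 ≡ 0  ⇒  (a,b)_2 = +1.
|Ram(-323, 23)| = 2, even; anisotropic at {17, 23}.

[17, 23]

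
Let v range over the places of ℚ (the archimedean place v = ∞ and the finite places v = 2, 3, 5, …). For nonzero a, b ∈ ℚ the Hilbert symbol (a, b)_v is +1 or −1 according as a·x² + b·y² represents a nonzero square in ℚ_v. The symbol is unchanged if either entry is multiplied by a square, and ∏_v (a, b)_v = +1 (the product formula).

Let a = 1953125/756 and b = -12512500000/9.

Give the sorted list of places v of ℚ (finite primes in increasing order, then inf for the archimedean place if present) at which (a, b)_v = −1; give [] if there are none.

[3, 5, 7, 11]

Mod squares: a ≡ 105, b ≡ -2002. Check v ∈ {∞, 2, 3, 5, 7, 11, 13}.
v=∞: 105 > 0 and -2002 < 0  ⇒  (a,b)_∞ = +1.
v=11: a=11^0·(≡8), b=11^1·(≡5) mod 11; (8|11)=-1, (5|11)=+1; (−1)^{0·1·5}·(-1)^1·(+1)^0 = -1.
v=7: a=7^-1·(≡2), b=7^1·(≡4) mod 7; (2|7)=+1, (4|7)=+1; (−1)^{-1·1·3}·(+1)^1·(+1)^-1 = -1.
v=2: v_2(a)=-2, v_2(b)=5; units ≡ 1, 7 (mod 8); ε·ε+αω+βω = 0·1+-2·0+5·0 ≡ 0  ⇒  (a,b)_2 = +1.
v=5: a=5^9·(≡1), b=5^8·(≡2) mod 5; (1|5)=+1, (2|5)=-1; (−1)^{9·8·2}·(+1)^8·(-1)^9 = -1.
v=3: a=3^-3·(≡2), b=3^-2·(≡2) mod 3; (2|3)=-1, (2|3)=-1; (−1)^{-3·-2·1}·(-1)^-2·(-1)^-3 = -1.
v=13: a=13^0·(≡9), b=13^1·(≡5) mod 13; (9|13)=+1, (5|13)=-1; (−1)^{0·1·6}·(+1)^1·(-1)^0 = +1.
Ram(105, -2002) = {3, 5, 7, 11}; no ℚ_3-point on the conic.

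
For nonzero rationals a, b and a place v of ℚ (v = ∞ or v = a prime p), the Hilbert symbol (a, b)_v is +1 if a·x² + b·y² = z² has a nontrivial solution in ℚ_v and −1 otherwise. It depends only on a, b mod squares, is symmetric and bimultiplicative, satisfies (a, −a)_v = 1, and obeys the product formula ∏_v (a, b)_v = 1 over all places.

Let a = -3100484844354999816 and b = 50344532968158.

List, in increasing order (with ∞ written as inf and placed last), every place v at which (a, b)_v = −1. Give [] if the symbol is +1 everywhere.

[2, 3, 19, 23]

Mod squares: a ≡ -111826, b ≡ 2622. Check v ∈ {∞, 2, 3, 11, 13, 17, 19, 23}.
v=17: a=17^3·(≡4), b=17^2·(≡1) mod 17; (4|17)=+1, (1|17)=+1; (−1)^{3·2·8}·(+1)^2·(+1)^3 = +1.
v=23: a=23^1·(≡5), b=23^1·(≡5) mod 23; (5|23)=-1, (5|23)=-1; (−1)^{1·1·11}·(-1)^1·(-1)^1 = -1.
v=3: a=3^2·(≡2), b=3^3·(≡1) mod 3; (2|3)=-1, (1|3)=+1; (−1)^{2·3·1}·(-1)^3·(+1)^2 = -1.
v=19: a=19^4·(≡3), b=19^3·(≡7) mod 19; (3|19)=-1, (7|19)=+1; (−1)^{4·3·9}·(-1)^3·(+1)^4 = -1.
v=13: a=13^3·(≡4), b=13^2·(≡9) mod 13; (4|13)=+1, (9|13)=+1; (−1)^{3·2·6}·(+1)^2·(+1)^3 = +1.
v=2: v_2(a)=3, v_2(b)=1; units ≡ 7, 7 (mod 8); ε·ε+αω+βω = 1·1+3·0+1·0 ≡ 1  ⇒  (a,b)_2 = -1.
v=11: a=11^3·(≡9), b=11^2·(≡5) mod 11; (9|11)=+1, (5|11)=+1; (−1)^{3·2·5}·(+1)^2·(+1)^3 = +1.
v=∞: -111826 < 0 and 2622 > 0  ⇒  (a,b)_∞ = +1.
(-111826, 2622 / ℚ) ramifies at {2, 3, 19, 23}: a division algebra.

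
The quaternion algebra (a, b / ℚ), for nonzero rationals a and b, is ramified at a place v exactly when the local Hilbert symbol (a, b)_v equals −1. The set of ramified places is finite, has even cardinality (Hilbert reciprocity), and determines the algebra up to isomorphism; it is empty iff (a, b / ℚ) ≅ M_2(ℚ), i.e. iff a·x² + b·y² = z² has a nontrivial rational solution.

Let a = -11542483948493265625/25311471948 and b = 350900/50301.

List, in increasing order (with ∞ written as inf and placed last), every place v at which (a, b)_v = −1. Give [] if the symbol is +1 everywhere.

(a, b) ≡ (-179983947, 2001) mod (ℚ^×)²; places V = {2, 3, 5, 7, 11, 13, 17, 23, 29, 37, ∞}.
(a,b)_37: α=1, u≡4; β=0, v≡16 (mod 37); (4|37)=+1, (16|37)=+1; sign (−1)^0·+1^0·+1^1 = +1.
(a,b)_17: α=1, u≡3; β=0, v≡7 (mod 17); (3|17)=-1, (7|17)=-1; sign (−1)^0·-1^0·-1^1 = -1.
(a,b)_7: α=-2, u≡4; β=0, v≡3 (mod 7); (4|7)=+1, (3|7)=-1; sign (−1)^0·+1^0·-1^-2 = +1.
(a,b)_2: α=-2, β=2; u≡5, v≡1 (mod 8); ε(u)ε(v)=0·0, αω(v)=-2·0, βω(u)=2·1; sum ≡ 0  ⇒  +1.
(a,b)_5: α=6, u≡2; β=2, v≡1 (mod 5); (2|5)=-1, (1|5)=+1; sign (−1)^0·-1^2·+1^6 = +1.
(a,b)_13: α=1, u≡10; β=0, v≡1 (mod 13); (10|13)=+1, (1|13)=+1; sign (−1)^0·+1^0·+1^1 = +1.
(a,b)_23: α=1, u≡12; β=-1, v≡6 (mod 23); (12|23)=+1, (6|23)=+1; sign (−1)^1·+1^-1·+1^1 = -1.
(a,b)_3: α=-17, u≡2; β=-7, v≡1 (mod 3); (2|3)=-1, (1|3)=+1; sign (−1)^1·-1^-7·+1^-17 = +1.
(a,b)_29: α=3, u≡22; β=1, v≡14 (mod 29); (22|29)=+1, (14|29)=-1; sign (−1)^0·+1^1·-1^3 = -1.
(a,b)_11: α=5, u≡1; β=2, v≡2 (mod 11); (1|11)=+1, (2|11)=-1; sign (−1)^0·+1^2·-1^5 = -1.
(a,b)_∞: sgn(-179983947)=−, sgn(2001)=+, so +1.
|Ram(-179983947, 2001)| = 4, even; anisotropic at {11, 17, 23, 29}.

[11, 17, 23, 29]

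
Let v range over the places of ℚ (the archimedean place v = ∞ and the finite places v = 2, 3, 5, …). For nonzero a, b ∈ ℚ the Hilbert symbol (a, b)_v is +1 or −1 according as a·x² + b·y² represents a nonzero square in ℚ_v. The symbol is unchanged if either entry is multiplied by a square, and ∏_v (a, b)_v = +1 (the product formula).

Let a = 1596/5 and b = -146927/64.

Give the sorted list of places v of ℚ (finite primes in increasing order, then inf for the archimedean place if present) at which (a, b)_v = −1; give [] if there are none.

(a, b) ≡ (1995, -407) mod (ℚ^×)²; places V = {2, 3, 5, 7, 11, 19, 37, ∞}.
(a,b)_2: α=2, β=-6; u≡3, v≡1 (mod 8); ε(u)ε(v)=1·0, αω(v)=2·0, βω(u)=-6·1; sum ≡ 0  ⇒  +1.
(a,b)_∞: sgn(1995)=+, sgn(-407)=−, so +1.
(a,b)_5: α=-1, u≡1; β=0, v≡2 (mod 5); (1|5)=+1, (2|5)=-1; sign (−1)^0·+1^0·-1^-1 = -1.
(a,b)_11: α=0, u≡9; β=1, v≡7 (mod 11); (9|11)=+1, (7|11)=-1; sign (−1)^0·+1^1·-1^0 = +1.
(a,b)_3: α=1, u≡2; β=0, v≡1 (mod 3); (2|3)=-1, (1|3)=+1; sign (−1)^0·-1^0·+1^1 = +1.
(a,b)_19: α=1, u≡13; β=2, v≡7 (mod 19); (13|19)=-1, (7|19)=+1; sign (−1)^0·-1^2·+1^1 = +1.
(a,b)_7: α=1, u≡5; β=0, v≡3 (mod 7); (5|7)=-1, (3|7)=-1; sign (−1)^0·-1^0·-1^1 = -1.
(a,b)_37: α=0, u≡1; β=1, v≡16 (mod 37); (1|37)=+1, (16|37)=+1; sign (−1)^0·+1^1·+1^0 = +1.
(1995, -407 / ℚ) ramifies at {5, 7}: a division algebra.

[5, 7]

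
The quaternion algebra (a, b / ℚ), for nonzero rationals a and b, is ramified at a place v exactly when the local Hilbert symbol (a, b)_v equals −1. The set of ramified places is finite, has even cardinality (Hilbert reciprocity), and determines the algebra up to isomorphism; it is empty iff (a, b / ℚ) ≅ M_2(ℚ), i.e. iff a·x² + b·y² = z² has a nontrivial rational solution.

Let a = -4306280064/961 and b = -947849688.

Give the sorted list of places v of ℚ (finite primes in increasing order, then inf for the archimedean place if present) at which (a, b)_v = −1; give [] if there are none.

(a, b) ≡ (-127194, -2925462) mod (ℚ^×)²; places V = {2, 3, 17, 23, 29, 31, 43, ∞}.
(a,b)_23: α=2, u≡19; β=1, v≡15 (mod 23); (19|23)=-1, (15|23)=-1; sign (−1)^0·-1^1·-1^2 = -1.
(a,b)_43: α=1, u≡9; β=1, v≡31 (mod 43); (9|43)=+1, (31|43)=+1; sign (−1)^1·+1^1·+1^1 = -1.
(a,b)_29: α=1, u≡28; β=1, v≡7 (mod 29); (28|29)=+1, (7|29)=+1; sign (−1)^0·+1^1·+1^1 = +1.
(a,b)_17: α=1, u≡15; β=1, v≡5 (mod 17); (15|17)=+1, (5|17)=-1; sign (−1)^0·+1^1·-1^1 = -1.
(a,b)_∞: sgn(-127194)=−, sgn(-2925462)=−, so -1.
(a,b)_31: α=-2, u≡27; β=0, v≡19 (mod 31); (27|31)=-1, (19|31)=+1; sign (−1)^0·-1^0·+1^-2 = +1.
(a,b)_3: α=1, u≡1; β=5, v≡2 (mod 3); (1|3)=+1, (2|3)=-1; sign (−1)^1·+1^5·-1^1 = +1.
(a,b)_2: α=7, β=3; u≡3, v≡5 (mod 8); ε(u)ε(v)=1·0, αω(v)=7·1, βω(u)=3·1; sum ≡ 0  ⇒  +1.
Ram(-127194, -2925462) = {17, 23, 43, ∞}; no ℚ_17-point on the conic.

[17, 23, 43, inf]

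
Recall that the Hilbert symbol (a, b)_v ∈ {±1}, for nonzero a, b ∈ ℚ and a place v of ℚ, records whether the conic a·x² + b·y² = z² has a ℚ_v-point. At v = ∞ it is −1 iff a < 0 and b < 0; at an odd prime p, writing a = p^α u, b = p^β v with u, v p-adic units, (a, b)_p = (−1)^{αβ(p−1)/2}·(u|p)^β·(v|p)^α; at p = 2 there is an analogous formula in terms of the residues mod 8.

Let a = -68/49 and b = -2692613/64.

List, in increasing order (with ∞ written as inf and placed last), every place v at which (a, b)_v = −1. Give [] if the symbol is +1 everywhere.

[2, inf]

(a, b) ≡ (-17, -77) mod (ℚ^×)²; places V = {2, 7, 11, 17, ∞}.
(a,b)_2: α=2, β=-6; u≡7, v≡3 (mod 8); ε(u)ε(v)=1·1, αω(v)=2·1, βω(u)=-6·0; sum ≡ 1  ⇒  -1.
(a,b)_7: α=-2, u≡2; β=1, v≡5 (mod 7); (2|7)=+1, (5|7)=-1; sign (−1)^0·+1^1·-1^-2 = +1.
(a,b)_17: α=1, u≡2; β=2, v≡13 (mod 17); (2|17)=+1, (13|17)=+1; sign (−1)^0·+1^2·+1^1 = +1.
(a,b)_11: α=0, u≡4; β=3, v≡5 (mod 11); (4|11)=+1, (5|11)=+1; sign (−1)^0·+1^3·+1^0 = +1.
(a,b)_∞: sgn(-17)=−, sgn(-77)=−, so -1.
(-17, -77 / ℚ) ramifies at {2, ∞}: a division algebra.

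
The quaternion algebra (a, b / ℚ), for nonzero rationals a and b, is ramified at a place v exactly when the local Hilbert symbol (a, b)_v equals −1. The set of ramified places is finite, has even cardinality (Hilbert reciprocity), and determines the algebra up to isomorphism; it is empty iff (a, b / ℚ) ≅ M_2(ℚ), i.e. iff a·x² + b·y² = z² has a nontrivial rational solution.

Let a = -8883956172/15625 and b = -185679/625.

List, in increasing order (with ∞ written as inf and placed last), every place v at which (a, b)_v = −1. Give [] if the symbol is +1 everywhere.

[3, inf]

(a, b) ≡ (-3, -39) mod (ℚ^×)²; places V = {2, 3, 5, 7, 13, 23, ∞}.
(a,b)_23: α=2, u≡11; β=2, v≡10 (mod 23); (11|23)=-1, (10|23)=-1; sign (−1)^0·-1^2·-1^2 = +1.
(a,b)_13: α=4, u≡1; β=1, v≡4 (mod 13); (1|13)=+1, (4|13)=+1; sign (−1)^0·+1^1·+1^4 = +1.
(a,b)_3: α=1, u≡2; β=3, v≡2 (mod 3); (2|3)=-1, (2|3)=-1; sign (−1)^1·-1^3·-1^1 = -1.
(a,b)_7: α=2, u≡1; β=0, v≡5 (mod 7); (1|7)=+1, (5|7)=-1; sign (−1)^0·+1^0·-1^2 = +1.
(a,b)_∞: sgn(-3)=−, sgn(-39)=−, so -1.
(a,b)_2: α=2, β=0; u≡5, v≡1 (mod 8); ε(u)ε(v)=0·0, αω(v)=2·0, βω(u)=0·1; sum ≡ 0  ⇒  +1.
(a,b)_5: α=-6, u≡3; β=-4, v≡1 (mod 5); (3|5)=-1, (1|5)=+1; sign (−1)^0·-1^-4·+1^-6 = +1.
Ram(-3, -39) = {3, ∞}; no ℚ_3-point on the conic.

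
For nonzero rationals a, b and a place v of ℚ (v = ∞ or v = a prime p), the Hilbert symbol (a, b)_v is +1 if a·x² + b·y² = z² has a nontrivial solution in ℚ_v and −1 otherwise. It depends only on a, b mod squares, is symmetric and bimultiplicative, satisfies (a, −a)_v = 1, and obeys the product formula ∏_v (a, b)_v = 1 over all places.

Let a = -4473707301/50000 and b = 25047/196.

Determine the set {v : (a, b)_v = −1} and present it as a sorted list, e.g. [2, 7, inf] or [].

(a, b) ≡ (-140505, 23) mod (ℚ^×)²; places V = {2, 3, 5, 7, 11, 17, 19, 23, 29, ∞}.
(a,b)_23: α=0, u≡1; β=1, v≡16 (mod 23); (1|23)=+1, (16|23)=+1; sign (−1)^0·+1^1·+1^0 = +1.
(a,b)_2: α=-4, β=-2; u≡7, v≡7 (mod 8); ε(u)ε(v)=1·1, αω(v)=-4·0, βω(u)=-2·0; sum ≡ 1  ⇒  -1.
(a,b)_19: α=3, u≡8; β=0, v≡4 (mod 19); (8|19)=-1, (4|19)=+1; sign (−1)^0·-1^0·+1^3 = +1.
(a,b)_11: α=0, u≡5; β=2, v≡1 (mod 11); (5|11)=+1, (1|11)=+1; sign (−1)^0·+1^2·+1^0 = +1.
(a,b)_17: α=1, u≡11; β=0, v≡12 (mod 17); (11|17)=-1, (12|17)=-1; sign (−1)^0·-1^0·-1^1 = -1.
(a,b)_∞: sgn(-140505)=−, sgn(23)=+, so +1.
(a,b)_7: α=2, u≡3; β=-2, v≡2 (mod 7); (3|7)=-1, (2|7)=+1; sign (−1)^0·-1^-2·+1^2 = +1.
(a,b)_29: α=1, u≡27; β=0, v≡22 (mod 29); (27|29)=-1, (22|29)=+1; sign (−1)^0·-1^0·+1^1 = +1.
(a,b)_3: α=3, u≡1; β=2, v≡2 (mod 3); (1|3)=+1, (2|3)=-1; sign (−1)^0·+1^2·-1^3 = -1.
(a,b)_5: α=-5, u≡4; β=0, v≡2 (mod 5); (4|5)=+1, (2|5)=-1; sign (−1)^0·+1^0·-1^-5 = -1.
Ram(-140505, 23) = {2, 3, 5, 17}; no ℚ_2-point on the conic.

[2, 3, 5, 17]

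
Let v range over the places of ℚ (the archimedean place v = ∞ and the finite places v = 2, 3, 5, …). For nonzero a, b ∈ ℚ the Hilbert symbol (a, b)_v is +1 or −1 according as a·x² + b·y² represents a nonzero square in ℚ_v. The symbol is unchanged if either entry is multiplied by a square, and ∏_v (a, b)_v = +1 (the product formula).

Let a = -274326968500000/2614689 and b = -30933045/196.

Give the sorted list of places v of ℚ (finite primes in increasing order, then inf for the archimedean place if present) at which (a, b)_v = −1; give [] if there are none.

[13, inf]

Mod squares: a ≡ -34, b ≡ -28405. Check v ∈ {∞, 2, 3, 5, 7, 11, 13, 17, 19, 23}.
v=17: a=17^1·(≡9), b=17^0·(≡4) mod 17; (9|17)=+1, (4|17)=+1; (−1)^{1·0·8}·(+1)^0·(+1)^1 = +1.
v=19: a=19^2·(≡7), b=19^1·(≡6) mod 19; (7|19)=+1, (6|19)=+1; (−1)^{2·1·9}·(+1)^1·(+1)^2 = +1.
v=3: a=3^-2·(≡2), b=3^2·(≡2) mod 3; (2|3)=-1, (2|3)=-1; (−1)^{-2·2·1}·(-1)^2·(-1)^-2 = +1.
v=23: a=23^2·(≡9), b=23^1·(≡20) mod 23; (9|23)=+1, (20|23)=-1; (−1)^{2·1·11}·(+1)^1·(-1)^2 = +1.
v=∞: -34 < 0 and -28405 < 0  ⇒  (a,b)_∞ = -1.
v=7: a=7^-4·(≡1), b=7^-2·(≡1) mod 7; (1|7)=+1, (1|7)=+1; (−1)^{-4·-2·3}·(+1)^-2·(+1)^-4 = +1.
v=2: v_2(a)=5, v_2(b)=-2; units ≡ 7, 3 (mod 8); ε·ε+αω+βω = 1·1+5·1+-2·0 ≡ 0  ⇒  (a,b)_2 = +1.
v=13: a=13^2·(≡11), b=13^1·(≡3) mod 13; (11|13)=-1, (3|13)=+1; (−1)^{2·1·6}·(-1)^1·(+1)^2 = -1.
v=11: a=11^-2·(≡7), b=11^2·(≡8) mod 11; (7|11)=-1, (8|11)=-1; (−1)^{-2·2·5}·(-1)^2·(-1)^-2 = +1.
v=5: a=5^6·(≡4), b=5^1·(≡1) mod 5; (4|5)=+1, (1|5)=+1; (−1)^{6·1·2}·(+1)^1·(+1)^6 = +1.
|Ram(-34, -28405)| = 2, even; anisotropic at {13, ∞}.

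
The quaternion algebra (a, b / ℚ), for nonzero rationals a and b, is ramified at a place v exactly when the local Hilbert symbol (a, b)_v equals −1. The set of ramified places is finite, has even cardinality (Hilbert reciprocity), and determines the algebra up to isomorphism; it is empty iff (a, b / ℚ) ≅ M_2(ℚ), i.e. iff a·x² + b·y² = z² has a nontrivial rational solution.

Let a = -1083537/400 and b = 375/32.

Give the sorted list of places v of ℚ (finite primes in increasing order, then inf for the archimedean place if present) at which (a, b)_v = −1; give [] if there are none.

[2, 5]

(a, b) ≡ (-273, 30) mod (ℚ^×)²; places V = {2, 3, 5, 7, 13, ∞}.
(a,b)_7: α=3, u≡5; β=0, v≡1 (mod 7); (5|7)=-1, (1|7)=+1; sign (−1)^0·-1^0·+1^3 = +1.
(a,b)_5: α=-2, u≡3; β=3, v≡4 (mod 5); (3|5)=-1, (4|5)=+1; sign (−1)^0·-1^3·+1^-2 = -1.
(a,b)_∞: sgn(-273)=−, sgn(30)=+, so +1.
(a,b)_3: α=5, u≡2; β=1, v≡1 (mod 3); (2|3)=-1, (1|3)=+1; sign (−1)^1·-1^1·+1^5 = +1.
(a,b)_13: α=1, u≡2; β=0, v≡4 (mod 13); (2|13)=-1, (4|13)=+1; sign (−1)^0·-1^0·+1^1 = +1.
(a,b)_2: α=-4, β=-5; u≡7, v≡7 (mod 8); ε(u)ε(v)=1·1, αω(v)=-4·0, βω(u)=-5·0; sum ≡ 1  ⇒  -1.
Ram(-273, 30) = {2, 5}; no ℚ_2-point on the conic.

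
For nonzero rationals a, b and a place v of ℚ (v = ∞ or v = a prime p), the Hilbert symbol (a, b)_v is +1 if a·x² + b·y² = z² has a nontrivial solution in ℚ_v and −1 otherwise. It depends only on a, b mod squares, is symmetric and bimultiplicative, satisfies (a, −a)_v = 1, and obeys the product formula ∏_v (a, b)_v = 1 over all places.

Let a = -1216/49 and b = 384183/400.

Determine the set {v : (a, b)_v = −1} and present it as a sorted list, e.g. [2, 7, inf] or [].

[19, 31]

Mod squares: a ≡ -19, b ≡ 527. Check v ∈ {∞, 2, 3, 5, 7, 17, 19, 31}.
v=19: a=19^1·(≡8), b=19^0·(≡3) mod 19; (8|19)=-1, (3|19)=-1; (−1)^{1·0·9}·(-1)^0·(-1)^1 = -1.
v=17: a=17^0·(≡13), b=17^1·(≡12) mod 17; (13|17)=+1, (12|17)=-1; (−1)^{0·1·8}·(+1)^1·(-1)^0 = +1.
v=5: a=5^0·(≡1), b=5^-2·(≡3) mod 5; (1|5)=+1, (3|5)=-1; (−1)^{0·-2·2}·(+1)^-2·(-1)^0 = +1.
v=2: v_2(a)=6, v_2(b)=-4; units ≡ 5, 7 (mod 8); ε·ε+αω+βω = 0·1+6·0+-4·1 ≡ 0  ⇒  (a,b)_2 = +1.
v=∞: -19 < 0 and 527 > 0  ⇒  (a,b)_∞ = +1.
v=31: a=31^0·(≡22), b=31^1·(≡23) mod 31; (22|31)=-1, (23|31)=-1; (−1)^{0·1·15}·(-1)^1·(-1)^0 = -1.
v=3: a=3^0·(≡2), b=3^6·(≡2) mod 3; (2|3)=-1, (2|3)=-1; (−1)^{0·6·1}·(-1)^6·(-1)^0 = +1.
v=7: a=7^-2·(≡2), b=7^0·(≡2) mod 7; (2|7)=+1, (2|7)=+1; (−1)^{-2·0·3}·(+1)^0·(+1)^-2 = +1.
|Ram(-19, 527)| = 2, even; anisotropic at {19, 31}.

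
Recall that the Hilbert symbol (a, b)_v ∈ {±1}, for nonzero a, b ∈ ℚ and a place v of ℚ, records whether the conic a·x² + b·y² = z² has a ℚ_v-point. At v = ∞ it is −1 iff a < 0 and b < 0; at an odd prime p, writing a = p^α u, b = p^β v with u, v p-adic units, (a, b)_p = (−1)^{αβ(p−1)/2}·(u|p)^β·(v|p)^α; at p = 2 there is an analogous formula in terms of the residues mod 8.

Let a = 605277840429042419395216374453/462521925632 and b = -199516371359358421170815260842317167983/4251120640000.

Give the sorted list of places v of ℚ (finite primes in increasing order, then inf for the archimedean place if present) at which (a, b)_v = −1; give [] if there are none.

[2, 7, 17, 19, 23, 41]

(a, b) ≡ (73226, -10548398) mod (ℚ^×)²; places V = {2, 3, 5, 7, 11, 13, 17, 19, 23, 41, 47, ∞}.
(a,b)_3: α=6, u≡2; β=14, v≡1 (mod 3); (2|3)=-1, (1|3)=+1; sign (−1)^0·-1^14·+1^6 = +1.
(a,b)_13: α=-2, u≡12; β=-2, v≡3 (mod 13); (12|13)=+1, (3|13)=+1; sign (−1)^0·+1^-2·+1^-2 = +1.
(a,b)_11: α=4, u≡6; β=6, v≡2 (mod 11); (6|11)=-1, (2|11)=-1; sign (−1)^0·-1^6·-1^4 = +1.
(a,b)_17: α=-4, u≡11; β=-3, v≡6 (mod 17); (11|17)=-1, (6|17)=-1; sign (−1)^0·-1^-3·-1^-4 = -1.
(a,b)_7: α=6, u≡6; β=9, v≡4 (mod 7); (6|7)=-1, (4|7)=+1; sign (−1)^0·-1^9·+1^6 = -1.
(a,b)_41: α=1, u≡1; β=1, v≡29 (mod 41); (1|41)=+1, (29|41)=-1; sign (−1)^0·+1^1·-1^1 = -1.
(a,b)_47: α=1, u≡18; β=1, v≡20 (mod 47); (18|47)=+1, (20|47)=-1; sign (−1)^1·+1^1·-1^1 = +1.
(a,b)_23: α=4, u≡21; β=5, v≡14 (mod 23); (21|23)=-1, (14|23)=-1; sign (−1)^0·-1^5·-1^4 = -1.
(a,b)_5: α=0, u≡4; β=-4, v≡3 (mod 5); (4|5)=+1, (3|5)=-1; sign (−1)^0·+1^-4·-1^0 = +1.
(a,b)_19: α=7, u≡1; β=6, v≡12 (mod 19); (1|19)=+1, (12|19)=-1; sign (−1)^0·+1^6·-1^7 = -1.
(a,b)_∞: sgn(73226)=+, sgn(-10548398)=−, so +1.
(a,b)_2: α=-15, β=-13; u≡5, v≡1 (mod 8); ε(u)ε(v)=0·0, αω(v)=-15·0, βω(u)=-13·1; sum ≡ 1  ⇒  -1.
Ram(73226, -10548398) = {2, 7, 17, 19, 23, 41}; no ℚ_2-point on the conic.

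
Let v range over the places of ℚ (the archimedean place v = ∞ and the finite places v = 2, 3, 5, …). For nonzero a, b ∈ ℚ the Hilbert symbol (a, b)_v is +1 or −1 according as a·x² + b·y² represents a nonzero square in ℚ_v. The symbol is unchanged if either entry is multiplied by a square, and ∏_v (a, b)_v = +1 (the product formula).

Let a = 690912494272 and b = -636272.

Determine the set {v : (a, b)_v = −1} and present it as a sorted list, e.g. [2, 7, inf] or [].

Mod squares: a ≡ 20407387, b ≡ -39767. Check v ∈ {∞, 2, 7, 11, 13, 19, 23, 29, 37}.
v=∞: 20407387 > 0 and -39767 < 0  ⇒  (a,b)_∞ = +1.
v=11: a=11^1·(≡9), b=11^0·(≡1) mod 11; (9|11)=+1, (1|11)=+1; (−1)^{1·0·5}·(+1)^0·(+1)^1 = +1.
v=19: a=19^1·(≡13), b=19^1·(≡9) mod 19; (13|19)=-1, (9|19)=+1; (−1)^{1·1·9}·(-1)^1·(+1)^1 = +1.
v=23: a=23^2·(≡12), b=23^1·(≡5) mod 23; (12|23)=+1, (5|23)=-1; (−1)^{2·1·11}·(+1)^1·(-1)^2 = +1.
v=37: a=37^1·(≡29), b=37^0·(≡17) mod 37; (29|37)=-1, (17|37)=-1; (−1)^{1·0·18}·(-1)^0·(-1)^1 = -1.
v=7: a=7^1·(≡1), b=7^1·(≡6) mod 7; (1|7)=+1, (6|7)=-1; (−1)^{1·1·3}·(+1)^1·(-1)^1 = +1.
v=29: a=29^1·(≡2), b=29^0·(≡17) mod 29; (2|29)=-1, (17|29)=-1; (−1)^{1·0·14}·(-1)^0·(-1)^1 = -1.
v=2: v_2(a)=6, v_2(b)=4; units ≡ 3, 1 (mod 8); ε·ε+αω+βω = 1·0+6·0+4·1 ≡ 0  ⇒  (a,b)_2 = +1.
v=13: a=13^1·(≡1), b=13^1·(≡1) mod 13; (1|13)=+1, (1|13)=+1; (−1)^{1·1·6}·(+1)^1·(+1)^1 = +1.
(20407387, -39767 / ℚ) ramifies at {29, 37}: a division algebra.

[29, 37]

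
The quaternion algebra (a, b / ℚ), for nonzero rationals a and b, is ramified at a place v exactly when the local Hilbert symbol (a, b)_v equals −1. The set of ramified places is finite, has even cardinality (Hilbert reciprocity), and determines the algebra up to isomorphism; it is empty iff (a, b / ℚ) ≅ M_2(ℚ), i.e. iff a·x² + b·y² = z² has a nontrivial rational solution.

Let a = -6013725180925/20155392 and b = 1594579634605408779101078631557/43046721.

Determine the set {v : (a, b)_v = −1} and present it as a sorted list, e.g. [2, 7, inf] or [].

Mod squares: a ≡ -9471, b ≡ 562397. Check v ∈ {∞, 2, 3, 5, 7, 11, 29, 41, 43}.
v=3: a=3^-9·(≡2), b=3^-16·(≡2) mod 3; (2|3)=-1, (2|3)=-1; (−1)^{-9·-16·1}·(-1)^-16·(-1)^-9 = -1.
v=2: v_2(a)=-10, v_2(b)=0; units ≡ 1, 5 (mod 8); ε·ε+αω+βω = 0·0+-10·1+0·0 ≡ 0  ⇒  (a,b)_2 = +1.
v=11: a=11^1·(≡6), b=11^3·(≡7) mod 11; (6|11)=-1, (7|11)=-1; (−1)^{1·3·5}·(-1)^3·(-1)^1 = -1.
v=5: a=5^2·(≡4), b=5^0·(≡2) mod 5; (4|5)=+1, (2|5)=-1; (−1)^{2·0·2}·(+1)^0·(-1)^2 = +1.
v=43: a=43^2·(≡22), b=43^5·(≡33) mod 43; (22|43)=-1, (33|43)=-1; (−1)^{2·5·21}·(-1)^5·(-1)^2 = -1.
v=29: a=29^2·(≡14), b=29^5·(≡19) mod 29; (14|29)=-1, (19|29)=-1; (−1)^{2·5·14}·(-1)^5·(-1)^2 = -1.
v=7: a=7^3·(≡6), b=7^8·(≡5) mod 7; (6|7)=-1, (5|7)=-1; (−1)^{3·8·3}·(-1)^8·(-1)^3 = -1.
v=∞: -9471 < 0 and 562397 > 0  ⇒  (a,b)_∞ = +1.
v=41: a=41^1·(≡3), b=41^3·(≡39) mod 41; (3|41)=-1, (39|41)=+1; (−1)^{1·3·20}·(-1)^3·(+1)^1 = -1.
(-9471, 562397 / ℚ) ramifies at {3, 7, 11, 29, 41, 43}: a division algebra.

[3, 7, 11, 29, 41, 43]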